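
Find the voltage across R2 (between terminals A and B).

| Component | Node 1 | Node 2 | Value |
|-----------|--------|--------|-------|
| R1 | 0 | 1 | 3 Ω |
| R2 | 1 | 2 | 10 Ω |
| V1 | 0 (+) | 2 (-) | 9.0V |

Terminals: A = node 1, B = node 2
R1 and R2 are in series across V1 (node 0 → node 1 → node 2), and the output A–B is taken across R2, so this is a voltage divider.
Series current: I = V1/(R1 + R2) = 9/(3 + 10) = 9/13 = 0.6923 A
V_R2 = I × R2 = V1 × R2/(R1 + R2) = 9 × 10/13 = 6.923 V

Final answer: 6.923 V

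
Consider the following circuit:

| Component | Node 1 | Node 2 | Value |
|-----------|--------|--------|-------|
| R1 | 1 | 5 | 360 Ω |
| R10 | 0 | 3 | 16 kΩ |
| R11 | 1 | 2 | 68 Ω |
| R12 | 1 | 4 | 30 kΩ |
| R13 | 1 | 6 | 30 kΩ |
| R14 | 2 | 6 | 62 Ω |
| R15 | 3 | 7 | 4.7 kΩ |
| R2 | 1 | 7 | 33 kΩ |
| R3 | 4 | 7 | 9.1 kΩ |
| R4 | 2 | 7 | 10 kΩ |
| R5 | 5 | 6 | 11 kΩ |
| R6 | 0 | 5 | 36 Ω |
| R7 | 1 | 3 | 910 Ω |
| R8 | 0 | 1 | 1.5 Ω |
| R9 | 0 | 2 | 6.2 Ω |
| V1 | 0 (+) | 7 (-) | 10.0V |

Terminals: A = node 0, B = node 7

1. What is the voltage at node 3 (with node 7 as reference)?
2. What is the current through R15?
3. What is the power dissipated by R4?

Nodal analysis, taking node 7 as the 0 V reference.
Source V1 fixes V_0 = 10 V.
KCL at each unknown node (sum of currents leaving = 0; resistances in Ω):
  Node 1: (V_1 - V_5)/360 + (V_1 - 0)/33000 + (V_1 - V_3)/910 + (V_1 - 10)/1.5 + (V_1 - V_2)/68 + (V_1 - V_4)/30000 + (V_1 - V_6)/30000 = 0
  Node 2: (V_2 - 0)/10000 + (V_2 - 10)/6.2 + (V_2 - V_1)/68 + (V_2 - V_6)/62 = 0
  Node 3: (V_3 - V_1)/910 + (V_3 - 10)/16000 + (V_3 - 0)/4700 = 0
  Node 4: (V_4 - 0)/9100 + (V_4 - V_1)/30000 = 0
  Node 5: (V_5 - V_1)/360 + (V_5 - V_6)/11000 + (V_5 - 10)/36 = 0
  Node 6: (V_6 - V_5)/11000 + (V_6 - V_1)/30000 + (V_6 - V_2)/62 = 0
Collecting terms (coefficients in siemens):
  0.6853·V_1 - 0.01471·V_2 - 0.001099·V_3 - 0.00003333·V_4 - 0.002778·V_5 - 0.00003333·V_6 = 6.667
  0.1922·V_2 - 0.01471·V_1 - 0.01613·V_6 = 1.613
  0.001374·V_3 - 0.001099·V_1 = 0.000625
  0.0001432·V_4 - 0.00003333·V_1 = 0
  0.03065·V_5 - 0.002778·V_1 - 0.00009091·V_6 = 0.2778
  0.01625·V_6 - 0.00003333·V_1 - 0.01613·V_2 - 0.00009091·V_5 = 0
Solving these 6 simultaneous equations (Gaussian elimination) gives:
  V_1 = 9.997 V, V_2 = 9.994 V, V_3 = 8.449 V, V_4 = 2.327 V
  V_5 = 10 V, V_6 = 9.994 V
Part 1:
  Read off the nodal solution: V_3 = 8.449 V
Part 2:
  I_R15 = (V_3 - V_7)/R15 = (8.449 - 0)/4700 = 0.001798 A
  Magnitude: I_R15 = 0.001798 A
Part 3:
  I_R4 = (V_2 - V_7)/R4 = (9.994 - 0)/10000 = 0.0009994 A
  P_R4 = I_R4² × R4 = (0.0009994)² × 10000 = 0.009988 W

Final answers:
1. V_3 = 8.449 V
2. I_R15 = 0.001798 A
3. P_R4 = 0.009988 W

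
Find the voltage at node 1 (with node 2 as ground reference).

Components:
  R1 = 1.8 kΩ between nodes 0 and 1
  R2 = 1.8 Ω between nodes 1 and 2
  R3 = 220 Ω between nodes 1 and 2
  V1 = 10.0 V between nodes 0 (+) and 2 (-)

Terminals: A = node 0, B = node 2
Nodal analysis, taking node 2 as the 0 V reference.
Source V1 fixes V_0 = 10 V.
KCL at each unknown node (sum of currents leaving = 0; resistances in Ω):
  Node 1: (V_1 - 10)/1800 + (V_1 - 0)/1.8 + (V_1 - 0)/220 = 0
Collecting terms: 0.5607 × V_1 = 0.005556  =>  V_1 = 0.009909 V
The requested potential is V_1 = 0.009909 V.

Final answer: V_1 = 0.009909 V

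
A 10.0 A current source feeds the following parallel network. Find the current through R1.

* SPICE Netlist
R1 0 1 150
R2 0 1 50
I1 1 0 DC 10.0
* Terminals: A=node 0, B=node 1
All resistors sit directly between nodes 0 and 1, so they are in parallel and share one voltage V; the full source current 10 A splits among them.
1/R_par = 1/150 + 1/50 = 0.02667 S  =>  R_par = 37.5 Ω
V = I × R_par = 10 × 37.5 = 375 V
I_R1 = V/R1 = 375/150 = 2.5 A

Final answer: 2.5 A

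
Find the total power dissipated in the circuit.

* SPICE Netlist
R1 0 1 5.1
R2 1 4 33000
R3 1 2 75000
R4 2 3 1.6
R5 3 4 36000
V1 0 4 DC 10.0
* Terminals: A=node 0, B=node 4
Nodal analysis, taking node 4 as the 0 V reference.
Source V1 fixes V_0 = 10 V.
KCL at each unknown node (sum of currents leaving = 0; resistances in Ω):
  Node 1: (V_1 - 10)/5.1 + (V_1 - 0)/33000 + (V_1 - V_2)/75000 = 0
  Node 2: (V_2 - V_1)/75000 + (V_2 - V_3)/1.6 = 0
  Node 3: (V_3 - V_2)/1.6 + (V_3 - 0)/36000 = 0
Collecting terms (coefficients in siemens):
  0.1961·V_1 - 0.00001333·V_2 = 1.961
  0.625·V_2 - 0.00001333·V_1 - 0.625·V_3 = 0
  0.625·V_3 - 0.625·V_2 = 0
Solving these 3 simultaneous equations (Gaussian elimination) gives:
  V_1 = 9.998 V, V_2 = 3.243 V, V_3 = 3.243 V
Power in each resistor, P = (ΔV)²/R:
  P_R1 = (10 - 9.998)²/5.1 = 0.0000007879 W
  P_R2 = (9.998 - 0)²/33000 = 0.003029 W
  P_R3 = (9.998 - 3.243)²/75000 = 0.0006085 W
  P_R4 = (3.243 - 3.243)²/1.6 = 0.00000001298 W
  P_R5 = (3.243 - 0)²/36000 = 0.0002921 W
P_total = P_R1 + P_R2 + P_R3 + P_R4 + P_R5 = 0.00393 W

Final answer: 0.00393 W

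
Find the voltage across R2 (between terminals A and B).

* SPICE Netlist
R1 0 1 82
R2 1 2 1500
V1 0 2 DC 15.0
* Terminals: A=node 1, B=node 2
R1 and R2 are in series across V1 (node 0 → node 1 → node 2), and the output A–B is taken across R2, so this is a voltage divider.
Series current: I = V1/(R1 + R2) = 15/(82 + 1500) = 15/1582 = 0.009482 A
V_R2 = I × R2 = V1 × R2/(R1 + R2) = 15 × 1500/1582 = 14.22 V

Final answer: 14.22 V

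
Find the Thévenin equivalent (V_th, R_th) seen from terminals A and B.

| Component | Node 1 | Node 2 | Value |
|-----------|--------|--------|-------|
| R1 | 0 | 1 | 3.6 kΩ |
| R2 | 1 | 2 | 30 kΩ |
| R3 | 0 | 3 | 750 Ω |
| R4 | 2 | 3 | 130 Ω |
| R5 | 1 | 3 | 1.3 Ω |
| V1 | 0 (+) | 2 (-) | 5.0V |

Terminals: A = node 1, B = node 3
Step 1 — V_th is the open-circuit voltage V_A - V_B (nothing connected across the terminals).
Nodal analysis, taking node 2 as the 0 V reference.
Source V1 fixes V_0 = 5 V.
KCL at each unknown node (sum of currents leaving = 0; resistances in Ω):
  Node 1: (V_1 - 5)/3600 + (V_1 - 0)/30000 + (V_1 - V_3)/1.3 = 0
  Node 3: (V_3 - 5)/750 + (V_3 - 0)/130 + (V_3 - V_1)/1.3 = 0
Collecting terms (coefficients in siemens):
  0.7695·V_1 - 0.7692·V_3 = 0.001389
  0.7783·V_3 - 0.7692·V_1 = 0.006667
Determinant D = (0.7695)(0.7783) - (-0.7692)(-0.7692) = 0.007185
V_1 = [(0.001389)(0.7783) - (-0.7692)(0.006667)]/D = 0.8642 V
V_3 = [(0.7695)(0.006667) - (0.001389)(-0.7692)]/D = 0.8627 V
V_th = V_1 - V_3 = 0.8642 - 0.8627 = 0.001456 V
Step 2 — R_th: zero the source — replace V1 by a short circuit (node 2 merges into node 0) — and find the resistance seen between A (node 1) and B (node 3).
Reduce the network between node 1 (A) and node 3 (B) by series/parallel combination:
  Rp1 = R1 ‖ R2 (parallel, both between nodes 0 and 1) = 1/(1/3600 + 1/30000) = 3214 Ω
  Rp2 = R3 ‖ R4 (parallel, both between nodes 0 and 3) = 1/(1/750 + 1/130) = 110.8 Ω
  Rs1 = Rp1 + Rp2 (series, joined only at node 0) = 3214 + 110.8 = 3325 Ω
  Rp3 = R5 ‖ Rs1 (parallel, both between nodes 1 and 3) = 1/(1/1.3 + 1/3325) = 1.299 Ω
R_th = 1.299 Ω

Final answer: V_th = 0.001456 V, R_th = 1.299 Ω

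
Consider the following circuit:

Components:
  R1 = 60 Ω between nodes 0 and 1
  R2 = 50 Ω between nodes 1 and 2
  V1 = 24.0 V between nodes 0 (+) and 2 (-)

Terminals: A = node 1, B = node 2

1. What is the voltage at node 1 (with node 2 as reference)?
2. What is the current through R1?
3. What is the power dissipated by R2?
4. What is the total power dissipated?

Nodal analysis, taking node 2 as the 0 V reference.
Source V1 fixes V_0 = 24 V.
KCL at each unknown node (sum of currents leaving = 0; resistances in Ω):
  Node 1: (V_1 - 24)/60 + (V_1 - 0)/50 = 0
Collecting terms: 0.03667 × V_1 = 0.4  =>  V_1 = 10.91 V
Part 1:
  Read off the nodal solution: V_1 = 10.91 V
Part 2:
  I_R1 = (V_0 - V_1)/R1 = (24 - 10.91)/60 = 0.2182 A
  Magnitude: I_R1 = 0.2182 A
Part 3:
  I_R2 = (V_1 - V_2)/R2 = (10.91 - 0)/50 = 0.2182 A
  P_R2 = I_R2² × R2 = (0.2182)² × 50 = 2.38 W
Part 4:
  Power in each resistor, P = (ΔV)²/R:
    P_R1 = (24 - 10.91)²/60 = 2.856 W
    P_R2 = (10.91 - 0)²/50 = 2.38 W
  P_total = P_R1 + P_R2 = 5.236 W

Final answers:
1. V_1 = 10.91 V
2. I_R1 = 0.2182 A
3. P_R2 = 2.38 W
4. P_total = 5.236 W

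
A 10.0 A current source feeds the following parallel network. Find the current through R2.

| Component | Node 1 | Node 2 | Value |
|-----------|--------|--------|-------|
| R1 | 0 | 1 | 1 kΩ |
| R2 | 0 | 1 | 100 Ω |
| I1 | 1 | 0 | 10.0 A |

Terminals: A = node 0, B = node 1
All resistors sit directly between nodes 0 and 1, so they are in parallel and share one voltage V; the full source current 10 A splits among them.
1/R_par = 1/1000 + 1/100 = 0.011 S  =>  R_par = 90.91 Ω
V = I × R_par = 10 × 90.91 = 909.1 V
I_R2 = V/R2 = 909.1/100 = 9.091 A

Final answer: 9.091 A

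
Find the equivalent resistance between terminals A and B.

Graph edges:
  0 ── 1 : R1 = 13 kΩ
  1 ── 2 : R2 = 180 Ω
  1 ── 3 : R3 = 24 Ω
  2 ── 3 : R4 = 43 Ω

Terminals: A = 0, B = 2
Reduce the network between node 0 (A) and node 2 (B) by series/parallel combination:
  Rs1 = R3 + R4 (series, joined only at node 3) = 24 + 43 = 67 Ω
  Rp1 = R2 ‖ Rs1 (parallel, both between nodes 1 and 2) = 1/(1/180 + 1/67) = 48.83 Ω
  Rs2 = R1 + Rp1 (series, joined only at node 1) = 13000 + 48.83 = 13050 Ω
R_eq = 13.05 kΩ

Final answer: 13.05 kΩ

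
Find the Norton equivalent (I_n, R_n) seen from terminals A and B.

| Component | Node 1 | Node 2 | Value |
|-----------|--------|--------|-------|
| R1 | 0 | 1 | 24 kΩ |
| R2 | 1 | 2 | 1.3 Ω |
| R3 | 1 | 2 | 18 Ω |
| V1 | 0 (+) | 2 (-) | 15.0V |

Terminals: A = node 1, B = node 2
Find the Thévenin equivalent first; then I_n = V_th/R_th and R_n = R_th.
Step 1 — V_th is the open-circuit voltage V_A - V_B (nothing connected across the terminals).
Nodal analysis, taking node 2 as the 0 V reference.
Source V1 fixes V_0 = 15 V.
KCL at each unknown node (sum of currents leaving = 0; resistances in Ω):
  Node 1: (V_1 - 15)/24000 + (V_1 - 0)/1.3 + (V_1 - 0)/18 = 0
Collecting terms: 0.8248 × V_1 = 0.000625  =>  V_1 = 0.0007577 V
V_th = V_1 - V_2 = 0.0007577 - 0 = 0.0007577 V
Step 2 — R_th: zero the source — replace V1 by a short circuit (node 2 merges into node 0) — and find the resistance seen between A (node 1) and B (node 0).
Reduce the network between node 1 (A) and node 0 (B) by series/parallel combination:
  Rp1 = R1 ‖ R2 ‖ R3 (parallel, all between nodes 0 and 1) = 1/(1/24000 + 1/1.3 + 1/18) = 1.212 Ω
R_th = 1.212 Ω
I_n = V_th/R_th = 0.0007577/1.212 = 0.000625 A, and R_n = R_th = 1.212 Ω

Final answer: I_n = 0.000625 A, R_n = 1.212 Ω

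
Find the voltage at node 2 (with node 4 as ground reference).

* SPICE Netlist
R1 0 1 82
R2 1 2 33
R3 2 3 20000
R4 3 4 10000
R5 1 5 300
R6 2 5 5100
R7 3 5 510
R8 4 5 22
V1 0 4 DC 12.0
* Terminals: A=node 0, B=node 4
Nodal analysis, taking node 4 as the 0 V reference.
Source V1 fixes V_0 = 12 V.
KCL at each unknown node (sum of currents leaving = 0; resistances in Ω):
  Node 1: (V_1 - 12)/82 + (V_1 - V_2)/33 + (V_1 - V_5)/300 = 0
  Node 2: (V_2 - V_1)/33 + (V_2 - V_3)/20000 + (V_2 - V_5)/5100 = 0
  Node 3: (V_3 - V_2)/20000 + (V_3 - 0)/10000 + (V_3 - V_5)/510 = 0
  Node 5: (V_5 - V_1)/300 + (V_5 - V_2)/5100 + (V_5 - V_3)/510 + (V_5 - 0)/22 = 0
Collecting terms (coefficients in siemens):
  0.04583·V_1 - 0.0303·V_2 - 0.003333·V_5 = 0.1463
  0.03055·V_2 - 0.0303·V_1 - 0.00005·V_3 - 0.0001961·V_5 = 0
  0.002111·V_3 - 0.00005·V_2 - 0.001961·V_5 = 0
  0.05094·V_5 - 0.003333·V_1 - 0.0001961·V_2 - 0.001961·V_3 = 0
Solving these 4 simultaneous equations (Gaussian elimination) gives:
  V_1 = 9.434 V, V_2 = 9.364 V, V_3 = 0.8595 V, V_5 = 0.6864 V
The requested potential is V_2 = 9.364 V.

Final answer: V_2 = 9.364 V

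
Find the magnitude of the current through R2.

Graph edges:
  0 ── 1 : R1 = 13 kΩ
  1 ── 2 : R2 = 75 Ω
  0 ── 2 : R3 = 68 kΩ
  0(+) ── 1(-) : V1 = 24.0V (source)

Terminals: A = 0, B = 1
Nodal analysis, taking node 1 as the 0 V reference.
Source V1 fixes V_0 = 24 V.
KCL at each unknown node (sum of currents leaving = 0; resistances in Ω):
  Node 2: (V_2 - 0)/75 + (V_2 - 24)/68000 = 0
Collecting terms: 0.01335 × V_2 = 0.0003529  =>  V_2 = 0.02644 V
I_R2 = (V_1 - V_2)/R2 = (0 - 0.02644)/75 = -0.0003526 A
|I_R2| = 0.0003526 A

Final answer: |I_R2| = 0.0003526 A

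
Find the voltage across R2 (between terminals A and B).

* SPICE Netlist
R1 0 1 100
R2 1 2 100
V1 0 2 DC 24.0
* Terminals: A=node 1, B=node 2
R1 and R2 are in series across V1 (node 0 → node 1 → node 2), and the output A–B is taken across R2, so this is a voltage divider.
Series current: I = V1/(R1 + R2) = 24/(100 + 100) = 24/200 = 0.12 A
V_R2 = I × R2 = V1 × R2/(R1 + R2) = 24 × 100/200 = 12 V

Final answer: 12 V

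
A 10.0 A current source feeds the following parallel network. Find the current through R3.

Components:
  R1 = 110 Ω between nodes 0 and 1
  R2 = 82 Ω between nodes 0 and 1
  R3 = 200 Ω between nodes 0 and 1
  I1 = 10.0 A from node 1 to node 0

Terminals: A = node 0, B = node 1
All resistors sit directly between nodes 0 and 1, so they are in parallel and share one voltage V; the full source current 10 A splits among them.
1/R_par = 1/110 + 1/82 + 1/200 = 0.02629 S  =>  R_par = 38.04 Ω
V = I × R_par = 10 × 38.04 = 380.4 V
I_R3 = V/R3 = 380.4/200 = 1.902 A

Final answer: 1.902 A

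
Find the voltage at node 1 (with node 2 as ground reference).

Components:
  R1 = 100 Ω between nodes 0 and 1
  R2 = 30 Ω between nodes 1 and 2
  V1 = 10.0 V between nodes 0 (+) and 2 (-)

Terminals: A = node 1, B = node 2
Nodal analysis, taking node 2 as the 0 V reference.
Source V1 fixes V_0 = 10 V.
KCL at each unknown node (sum of currents leaving = 0; resistances in Ω):
  Node 1: (V_1 - 10)/100 + (V_1 - 0)/30 = 0
Collecting terms: 0.04333 × V_1 = 0.1  =>  V_1 = 2.308 V
The requested potential is V_1 = 2.308 V.

Final answer: V_1 = 2.308 V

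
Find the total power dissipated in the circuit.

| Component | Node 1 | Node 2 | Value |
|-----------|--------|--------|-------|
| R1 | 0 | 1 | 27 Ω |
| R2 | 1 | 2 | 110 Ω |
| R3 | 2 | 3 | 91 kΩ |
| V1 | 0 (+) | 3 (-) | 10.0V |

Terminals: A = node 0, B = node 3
Nodal analysis, taking node 3 as the 0 V reference.
Source V1 fixes V_0 = 10 V.
KCL at each unknown node (sum of currents leaving = 0; resistances in Ω):
  Node 1: (V_1 - 10)/27 + (V_1 - V_2)/110 = 0
  Node 2: (V_2 - V_1)/110 + (V_2 - 0)/91000 = 0
Collecting terms (coefficients in siemens):
  0.04613·V_1 - 0.009091·V_2 = 0.3704
  0.009102·V_2 - 0.009091·V_1 = 0
Determinant D = (0.04613)(0.009102) - (-0.009091)(-0.009091) = 0.0003372
V_1 = [(0.3704)(0.009102) - (-0.009091)(0)]/D = 9.997 V
V_2 = [(0.04613)(0) - (0.3704)(-0.009091)]/D = 9.985 V
Power in each resistor, P = (ΔV)²/R:
  P_R1 = (10 - 9.997)²/27 = 0.0000003251 W
  P_R2 = (9.997 - 9.985)²/110 = 0.000001324 W
  P_R3 = (9.985 - 0)²/91000 = 0.001096 W
P_total = P_R1 + P_R2 + P_R3 = 0.001097 W

Final answer: 0.001097 W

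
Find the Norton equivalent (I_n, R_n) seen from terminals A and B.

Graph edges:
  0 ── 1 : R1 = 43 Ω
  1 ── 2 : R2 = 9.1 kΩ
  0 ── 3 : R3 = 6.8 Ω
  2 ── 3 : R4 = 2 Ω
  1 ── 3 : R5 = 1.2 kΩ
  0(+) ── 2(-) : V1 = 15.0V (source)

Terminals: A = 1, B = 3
Find the Thévenin equivalent first; then I_n = V_th/R_th and R_n = R_th.
Step 1 — V_th is the open-circuit voltage V_A - V_B (nothing connected across the terminals).
Nodal analysis, taking node 2 as the 0 V reference.
Source V1 fixes V_0 = 15 V.
KCL at each unknown node (sum of currents leaving = 0; resistances in Ω):
  Node 1: (V_1 - 15)/43 + (V_1 - 0)/9100 + (V_1 - V_3)/1200 = 0
  Node 3: (V_3 - 15)/6.8 + (V_3 - 0)/2 + (V_3 - V_1)/1200 = 0
Collecting terms (coefficients in siemens):
  0.0242·V_1 - 0.0008333·V_3 = 0.3488
  0.6479·V_3 - 0.0008333·V_1 = 2.206
Determinant D = (0.0242)(0.6479) - (-0.0008333)(-0.0008333) = 0.01568
V_1 = [(0.3488)(0.6479) - (-0.0008333)(2.206)]/D = 14.53 V
V_3 = [(0.0242)(2.206) - (0.3488)(-0.0008333)]/D = 3.423 V
V_th = V_1 - V_3 = 14.53 - 3.423 = 11.11 V
Step 2 — R_th: zero the source — replace V1 by a short circuit (node 2 merges into node 0) — and find the resistance seen between A (node 1) and B (node 3).
Reduce the network between node 1 (A) and node 3 (B) by series/parallel combination:
  Rp1 = R1 ‖ R2 (parallel, both between nodes 0 and 1) = 1/(1/43 + 1/9100) = 42.8 Ω
  Rp2 = R3 ‖ R4 (parallel, both between nodes 0 and 3) = 1/(1/6.8 + 1/2) = 1.545 Ω
  Rs1 = Rp1 + Rp2 (series, joined only at node 0) = 42.8 + 1.545 = 44.34 Ω
  Rp3 = R5 ‖ Rs1 (parallel, both between nodes 1 and 3) = 1/(1/1200 + 1/44.34) = 42.76 Ω
R_th = 42.76 Ω
I_n = V_th/R_th = 11.11/42.76 = 0.2598 A, and R_n = R_th = 42.76 Ω

Final answer: I_n = 0.2598 A, R_n = 42.76 Ω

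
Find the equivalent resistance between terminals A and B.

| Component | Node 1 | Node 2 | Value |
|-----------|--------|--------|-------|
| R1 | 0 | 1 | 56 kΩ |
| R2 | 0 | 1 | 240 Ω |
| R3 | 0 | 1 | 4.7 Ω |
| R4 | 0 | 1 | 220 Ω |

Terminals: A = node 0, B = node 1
Reduce the network between node 0 (A) and node 1 (B) by series/parallel combination:
  Rp1 = R1 ‖ R2 ‖ R3 ‖ R4 (parallel, all between nodes 0 and 1) = 1/(1/56000 + 1/240 + 1/4.7 + 1/220) = 4.515 Ω
R_eq = 4.515 Ω

Final answer: 4.515 Ω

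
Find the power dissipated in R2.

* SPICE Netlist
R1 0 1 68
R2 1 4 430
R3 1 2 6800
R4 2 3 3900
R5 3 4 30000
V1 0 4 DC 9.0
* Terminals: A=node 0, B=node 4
Nodal analysis, taking node 4 as the 0 V reference.
Source V1 fixes V_0 = 9 V.
KCL at each unknown node (sum of currents leaving = 0; resistances in Ω):
  Node 1: (V_1 - 9)/68 + (V_1 - 0)/430 + (V_1 - V_2)/6800 = 0
  Node 2: (V_2 - V_1)/6800 + (V_2 - V_3)/3900 = 0
  Node 3: (V_3 - V_2)/3900 + (V_3 - 0)/30000 = 0
Collecting terms (coefficients in siemens):
  0.01718·V_1 - 0.0001471·V_2 = 0.1324
  0.0004035·V_2 - 0.0001471·V_1 - 0.0002564·V_3 = 0
  0.0002897·V_3 - 0.0002564·V_2 = 0
Solving these 3 simultaneous equations (Gaussian elimination) gives:
  V_1 = 7.76 V, V_2 = 6.463 V, V_3 = 5.72 V
I_R2 = (V_1 - V_4)/R2 = (7.76 - 0)/430 = 0.01805 A
P_R2 = I_R2² × R2 = (0.01805)² × 430 = 0.14 W

Final answer: 0.14 W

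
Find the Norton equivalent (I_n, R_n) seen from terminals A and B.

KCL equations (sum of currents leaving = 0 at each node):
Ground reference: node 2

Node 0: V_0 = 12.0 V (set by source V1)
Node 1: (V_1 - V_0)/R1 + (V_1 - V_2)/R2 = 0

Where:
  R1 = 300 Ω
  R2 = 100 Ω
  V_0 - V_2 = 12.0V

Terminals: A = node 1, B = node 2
Find the Thévenin equivalent first; then I_n = V_th/R_th and R_n = R_th.
Step 1 — V_th is the open-circuit voltage V_A - V_B (nothing connected across the terminals).
Nodal analysis, taking node 2 as the 0 V reference.
Source V1 fixes V_0 = 12 V.
KCL at each unknown node (sum of currents leaving = 0; resistances in Ω):
  Node 1: (V_1 - 12)/300 + (V_1 - 0)/100 = 0
Collecting terms: 0.01333 × V_1 = 0.04  =>  V_1 = 3 V
V_th = V_1 - V_2 = 3 - 0 = 3 V
Step 2 — R_th: zero the source — replace V1 by a short circuit (node 2 merges into node 0) — and find the resistance seen between A (node 1) and B (node 0).
Reduce the network between node 1 (A) and node 0 (B) by series/parallel combination:
  Rp1 = R1 ‖ R2 (parallel, both between nodes 0 and 1) = 1/(1/300 + 1/100) = 75 Ω
R_th = 75 Ω
I_n = V_th/R_th = 3/75 = 0.04 A, and R_n = R_th = 75 Ω

Final answer: I_n = 0.04 A, R_n = 75 Ω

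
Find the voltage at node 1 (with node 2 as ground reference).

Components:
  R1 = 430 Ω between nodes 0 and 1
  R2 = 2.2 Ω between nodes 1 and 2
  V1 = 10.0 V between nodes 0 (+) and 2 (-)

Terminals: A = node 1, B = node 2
Nodal analysis, taking node 2 as the 0 V reference.
Source V1 fixes V_0 = 10 V.
KCL at each unknown node (sum of currents leaving = 0; resistances in Ω):
  Node 1: (V_1 - 10)/430 + (V_1 - 0)/2.2 = 0
Collecting terms: 0.4569 × V_1 = 0.02326  =>  V_1 = 0.0509 V
The requested potential is V_1 = 0.0509 V.

Final answer: V_1 = 0.0509 V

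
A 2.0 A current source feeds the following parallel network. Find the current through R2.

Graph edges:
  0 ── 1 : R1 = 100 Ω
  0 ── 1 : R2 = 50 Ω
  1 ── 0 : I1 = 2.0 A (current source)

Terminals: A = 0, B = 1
All resistors sit directly between nodes 0 and 1, so they are in parallel and share one voltage V; the full source current 2 A splits among them.
1/R_par = 1/100 + 1/50 = 0.03 S  =>  R_par = 33.33 Ω
V = I × R_par = 2 × 33.33 = 66.67 V
I_R2 = V/R2 = 66.67/50 = 1.333 A

Final answer: 1.333 A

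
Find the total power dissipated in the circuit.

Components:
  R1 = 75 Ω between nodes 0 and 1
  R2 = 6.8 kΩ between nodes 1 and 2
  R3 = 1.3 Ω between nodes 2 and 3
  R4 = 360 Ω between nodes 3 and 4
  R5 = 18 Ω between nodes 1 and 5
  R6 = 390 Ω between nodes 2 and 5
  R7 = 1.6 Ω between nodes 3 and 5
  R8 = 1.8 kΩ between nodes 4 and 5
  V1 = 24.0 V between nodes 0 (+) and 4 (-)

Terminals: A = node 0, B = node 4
Nodal analysis, taking node 4 as the 0 V reference.
Source V1 fixes V_0 = 24 V.
KCL at each unknown node (sum of currents leaving = 0; resistances in Ω):
  Node 1: (V_1 - 24)/75 + (V_1 - V_2)/6800 + (V_1 - V_5)/18 = 0
  Node 2: (V_2 - V_1)/6800 + (V_2 - V_3)/1.3 + (V_2 - V_5)/390 = 0
  Node 3: (V_3 - V_2)/1.3 + (V_3 - 0)/360 + (V_3 - V_5)/1.6 = 0
  Node 5: (V_5 - V_1)/18 + (V_5 - V_2)/390 + (V_5 - V_3)/1.6 + (V_5 - 0)/1800 = 0
Collecting terms (coefficients in siemens):
  0.06904·V_1 - 0.0001471·V_2 - 0.05556·V_5 = 0.32
  0.7719·V_2 - 0.0001471·V_1 - 0.7692·V_3 - 0.002564·V_5 = 0
  1.397·V_3 - 0.7692·V_2 - 0.625·V_5 = 0
  0.6837·V_5 - 0.05556·V_1 - 0.002564·V_2 - 0.625·V_3 = 0
Solving these 4 simultaneous equations (Gaussian elimination) gives:
  V_1 = 19.43 V, V_2 = 18.26 V, V_3 = 18.26 V, V_5 = 18.34 V
Power in each resistor, P = (ΔV)²/R:
  P_R1 = (24 - 19.43)²/75 = 0.2782 W
  P_R2 = (19.43 - 18.26)²/6800 = 0.0002024 W
  P_R3 = (18.26 - 18.26)²/1.3 = 0.0000001856 W
  P_R4 = (18.26 - 0)²/360 = 0.926 W
  P_R5 = (19.43 - 18.34)²/18 = 0.06639 W
  P_R6 = (18.26 - 18.34)²/390 = 0.00001643 W
  P_R7 = (18.26 - 18.34)²/1.6 = 0.004055 W
  P_R8 = (0 - 18.34)²/1800 = 0.1868 W
P_total = P_R1 + P_R2 + P_R3 + P_R4 + P_R5 + P_R6 + P_R7 + P_R8 = 1.462 W

Final answer: 1.462 W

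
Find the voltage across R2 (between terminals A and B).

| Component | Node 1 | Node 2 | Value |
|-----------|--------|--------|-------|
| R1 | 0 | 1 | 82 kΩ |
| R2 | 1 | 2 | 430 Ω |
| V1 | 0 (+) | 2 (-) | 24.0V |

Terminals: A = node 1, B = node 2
R1 and R2 are in series across V1 (node 0 → node 1 → node 2), and the output A–B is taken across R2, so this is a voltage divider.
Series current: I = V1/(R1 + R2) = 24/(82000 + 430) = 24/82430 = 0.0002912 A
V_R2 = I × R2 = V1 × R2/(R1 + R2) = 24 × 430/82430 = 0.1252 V

Final answer: 0.1252 V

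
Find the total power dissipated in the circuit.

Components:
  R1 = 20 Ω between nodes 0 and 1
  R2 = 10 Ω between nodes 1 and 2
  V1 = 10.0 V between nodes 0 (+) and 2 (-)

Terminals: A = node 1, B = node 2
Nodal analysis, taking node 2 as the 0 V reference.
Source V1 fixes V_0 = 10 V.
KCL at each unknown node (sum of currents leaving = 0; resistances in Ω):
  Node 1: (V_1 - 10)/20 + (V_1 - 0)/10 = 0
Collecting terms: 0.15 × V_1 = 0.5  =>  V_1 = 3.333 V
Power in each resistor, P = (ΔV)²/R:
  P_R1 = (10 - 3.333)²/20 = 2.222 W
  P_R2 = (3.333 - 0)²/10 = 1.111 W
P_total = P_R1 + P_R2 = 3.333 W

Final answer: 3.333 W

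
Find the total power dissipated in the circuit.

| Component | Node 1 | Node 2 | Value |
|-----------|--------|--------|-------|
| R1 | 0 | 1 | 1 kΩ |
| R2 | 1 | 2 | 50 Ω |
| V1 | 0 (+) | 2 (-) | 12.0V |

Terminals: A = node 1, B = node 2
Nodal analysis, taking node 2 as the 0 V reference.
Source V1 fixes V_0 = 12 V.
KCL at each unknown node (sum of currents leaving = 0; resistances in Ω):
  Node 1: (V_1 - 12)/1000 + (V_1 - 0)/50 = 0
Collecting terms: 0.021 × V_1 = 0.012  =>  V_1 = 0.5714 V
Power in each resistor, P = (ΔV)²/R:
  P_R1 = (12 - 0.5714)²/1000 = 0.1306 W
  P_R2 = (0.5714 - 0)²/50 = 0.006531 W
P_total = P_R1 + P_R2 = 0.1371 W

Final answer: 0.1371 W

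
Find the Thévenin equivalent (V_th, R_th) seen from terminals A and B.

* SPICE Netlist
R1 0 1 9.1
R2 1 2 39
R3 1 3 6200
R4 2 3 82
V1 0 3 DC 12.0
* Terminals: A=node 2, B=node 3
Step 1 — V_th is the open-circuit voltage V_A - V_B (nothing connected across the terminals).
Nodal analysis, taking node 3 as the 0 V reference.
Source V1 fixes V_0 = 12 V.
KCL at each unknown node (sum of currents leaving = 0; resistances in Ω):
  Node 1: (V_1 - 12)/9.1 + (V_1 - V_2)/39 + (V_1 - 0)/6200 = 0
  Node 2: (V_2 - V_1)/39 + (V_2 - 0)/82 = 0
Collecting terms (coefficients in siemens):
  0.1357·V_1 - 0.02564·V_2 = 1.319
  0.03784·V_2 - 0.02564·V_1 = 0
Determinant D = (0.1357)(0.03784) - (-0.02564)(-0.02564) = 0.004477
V_1 = [(1.319)(0.03784) - (-0.02564)(0)]/D = 11.15 V
V_2 = [(0.1357)(0) - (1.319)(-0.02564)]/D = 7.553 V
V_th = V_2 - V_3 = 7.553 - 0 = 7.553 V
Step 2 — R_th: zero the source — replace V1 by a short circuit (node 3 merges into node 0) — and find the resistance seen between A (node 2) and B (node 0).
Reduce the network between node 2 (A) and node 0 (B) by series/parallel combination:
  Rp1 = R1 ‖ R3 (parallel, both between nodes 0 and 1) = 1/(1/9.1 + 1/6200) = 9.087 Ω
  Rs1 = R2 + Rp1 (series, joined only at node 1) = 39 + 9.087 = 48.09 Ω
  Rp2 = R4 ‖ Rs1 (parallel, both between nodes 0 and 2) = 1/(1/82 + 1/48.09) = 30.31 Ω
R_th = 30.31 Ω

Final answer: V_th = 7.553 V, R_th = 30.31 Ω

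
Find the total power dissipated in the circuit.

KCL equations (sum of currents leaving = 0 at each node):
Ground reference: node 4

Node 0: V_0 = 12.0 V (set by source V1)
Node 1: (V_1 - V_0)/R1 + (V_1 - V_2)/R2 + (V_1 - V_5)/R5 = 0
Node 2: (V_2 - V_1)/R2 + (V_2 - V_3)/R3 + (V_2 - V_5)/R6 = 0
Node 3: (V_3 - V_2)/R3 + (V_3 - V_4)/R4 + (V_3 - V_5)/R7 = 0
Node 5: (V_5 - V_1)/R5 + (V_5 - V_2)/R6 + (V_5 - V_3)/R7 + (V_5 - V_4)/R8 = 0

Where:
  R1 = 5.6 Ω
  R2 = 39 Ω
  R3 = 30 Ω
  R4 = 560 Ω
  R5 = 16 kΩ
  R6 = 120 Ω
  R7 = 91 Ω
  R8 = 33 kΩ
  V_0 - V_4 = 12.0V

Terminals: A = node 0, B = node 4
Nodal analysis, taking node 4 as the 0 V reference.
Source V1 fixes V_0 = 12 V.
KCL at each unknown node (sum of currents leaving = 0; resistances in Ω):
  Node 1: (V_1 - 12)/5.6 + (V_1 - V_2)/39 + (V_1 - V_5)/16000 = 0
  Node 2: (V_2 - V_1)/39 + (V_2 - V_3)/30 + (V_2 - V_5)/120 = 0
  Node 3: (V_3 - V_2)/30 + (V_3 - 0)/560 + (V_3 - V_5)/91 = 0
  Node 5: (V_5 - V_1)/16000 + (V_5 - V_2)/120 + (V_5 - V_3)/91 + (V_5 - 0)/33000 = 0
Collecting terms (coefficients in siemens):
  0.2043·V_1 - 0.02564·V_2 - 0.0000625·V_5 = 2.143
  0.06731·V_2 - 0.02564·V_1 - 0.03333·V_3 - 0.008333·V_5 = 0
  0.04611·V_3 - 0.03333·V_2 - 0.01099·V_5 = 0
  0.01942·V_5 - 0.0000625·V_1 - 0.008333·V_2 - 0.01099·V_3 = 0
Solving these 4 simultaneous equations (Gaussian elimination) gives:
  V_1 = 11.89 V, V_2 = 11.14 V, V_3 = 10.64 V, V_5 = 10.84 V
Power in each resistor, P = (ΔV)²/R:
  P_R1 = (12 - 11.89)²/5.6 = 0.002091 W
  P_R2 = (11.89 - 11.14)²/39 = 0.01447 W
  P_R3 = (11.14 - 10.64)²/30 = 0.008429 W
  P_R4 = (10.64 - 0)²/560 = 0.2021 W
  P_R5 = (11.89 - 10.84)²/16000 = 0.000069 W
  P_R6 = (11.14 - 10.84)²/120 = 0.000748 W
  P_R7 = (10.64 - 10.84)²/91 = 0.0004541 W
  P_R8 = (0 - 10.84)²/33000 = 0.003561 W
P_total = P_R1 + P_R2 + P_R3 + P_R4 + P_R5 + P_R6 + P_R7 + P_R8 = 0.2319 W

Final answer: 0.2319 W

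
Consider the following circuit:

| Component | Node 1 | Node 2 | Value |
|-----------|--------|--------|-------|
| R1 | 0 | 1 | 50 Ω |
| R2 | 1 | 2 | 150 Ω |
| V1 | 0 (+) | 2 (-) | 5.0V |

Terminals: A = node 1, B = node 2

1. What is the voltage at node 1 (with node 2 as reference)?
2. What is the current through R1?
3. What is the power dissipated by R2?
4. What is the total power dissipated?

Nodal analysis, taking node 2 as the 0 V reference.
Source V1 fixes V_0 = 5 V.
KCL at each unknown node (sum of currents leaving = 0; resistances in Ω):
  Node 1: (V_1 - 5)/50 + (V_1 - 0)/150 = 0
Collecting terms: 0.02667 × V_1 = 0.1  =>  V_1 = 3.75 V
Part 1:
  Read off the nodal solution: V_1 = 3.75 V
Part 2:
  I_R1 = (V_0 - V_1)/R1 = (5 - 3.75)/50 = 0.025 A
  Magnitude: I_R1 = 0.025 A
Part 3:
  I_R2 = (V_1 - V_2)/R2 = (3.75 - 0)/150 = 0.025 A
  P_R2 = I_R2² × R2 = (0.025)² × 150 = 0.09375 W
Part 4:
  Power in each resistor, P = (ΔV)²/R:
    P_R1 = (5 - 3.75)²/50 = 0.03125 W
    P_R2 = (3.75 - 0)²/150 = 0.09375 W
  P_total = P_R1 + P_R2 = 0.125 W

Final answers:
1. V_1 = 3.75 V
2. I_R1 = 0.025 A
3. P_R2 = 0.09375 W
4. P_total = 0.125 W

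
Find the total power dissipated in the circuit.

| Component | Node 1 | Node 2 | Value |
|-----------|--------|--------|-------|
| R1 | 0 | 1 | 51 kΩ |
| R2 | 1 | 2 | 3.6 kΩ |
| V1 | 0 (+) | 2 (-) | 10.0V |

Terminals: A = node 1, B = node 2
Nodal analysis, taking node 2 as the 0 V reference.
Source V1 fixes V_0 = 10 V.
KCL at each unknown node (sum of currents leaving = 0; resistances in Ω):
  Node 1: (V_1 - 10)/51000 + (V_1 - 0)/3600 = 0
Collecting terms: 0.0002974 × V_1 = 0.0001961  =>  V_1 = 0.6593 V
Power in each resistor, P = (ΔV)²/R:
  P_R1 = (10 - 0.6593)²/51000 = 0.001711 W
  P_R2 = (0.6593 - 0)²/3600 = 0.0001208 W
P_total = P_R1 + P_R2 = 0.001832 W

Final answer: 0.001832 W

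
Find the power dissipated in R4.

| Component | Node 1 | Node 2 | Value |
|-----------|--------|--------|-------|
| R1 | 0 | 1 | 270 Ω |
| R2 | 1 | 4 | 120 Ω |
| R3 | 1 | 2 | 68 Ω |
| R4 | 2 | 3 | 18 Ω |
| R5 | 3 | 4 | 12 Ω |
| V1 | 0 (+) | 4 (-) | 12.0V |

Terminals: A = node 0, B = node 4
Nodal analysis, taking node 4 as the 0 V reference.
Source V1 fixes V_0 = 12 V.
KCL at each unknown node (sum of currents leaving = 0; resistances in Ω):
  Node 1: (V_1 - 12)/270 + (V_1 - 0)/120 + (V_1 - V_2)/68 = 0
  Node 2: (V_2 - V_1)/68 + (V_2 - V_3)/18 = 0
  Node 3: (V_3 - V_2)/18 + (V_3 - 0)/12 = 0
Collecting terms (coefficients in siemens):
  0.02674·V_1 - 0.01471·V_2 = 0.04444
  0.07026·V_2 - 0.01471·V_1 - 0.05556·V_3 = 0
  0.1389·V_3 - 0.05556·V_2 = 0
Solving these 3 simultaneous equations (Gaussian elimination) gives:
  V_1 = 1.998 V, V_2 = 0.6117 V, V_3 = 0.2447 V
I_R4 = (V_2 - V_3)/R4 = (0.6117 - 0.2447)/18 = 0.02039 A
P_R4 = I_R4² × R4 = (0.02039)² × 18 = 0.007484 W

Final answer: 0.007484 W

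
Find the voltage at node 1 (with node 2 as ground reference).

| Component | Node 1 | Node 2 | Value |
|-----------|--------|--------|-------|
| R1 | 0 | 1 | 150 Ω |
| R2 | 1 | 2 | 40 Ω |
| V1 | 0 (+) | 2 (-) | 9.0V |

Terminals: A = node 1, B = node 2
Nodal analysis, taking node 2 as the 0 V reference.
Source V1 fixes V_0 = 9 V.
KCL at each unknown node (sum of currents leaving = 0; resistances in Ω):
  Node 1: (V_1 - 9)/150 + (V_1 - 0)/40 = 0
Collecting terms: 0.03167 × V_1 = 0.06  =>  V_1 = 1.895 V
The requested potential is V_1 = 1.895 V.

Final answer: V_1 = 1.895 V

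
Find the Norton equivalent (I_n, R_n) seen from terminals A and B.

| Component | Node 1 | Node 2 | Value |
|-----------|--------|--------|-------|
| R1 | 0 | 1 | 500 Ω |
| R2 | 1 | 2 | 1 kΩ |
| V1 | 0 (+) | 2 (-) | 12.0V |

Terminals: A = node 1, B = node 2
Find the Thévenin equivalent first; then I_n = V_th/R_th and R_n = R_th.
Step 1 — V_th is the open-circuit voltage V_A - V_B (nothing connected across the terminals).
Nodal analysis, taking node 2 as the 0 V reference.
Source V1 fixes V_0 = 12 V.
KCL at each unknown node (sum of currents leaving = 0; resistances in Ω):
  Node 1: (V_1 - 12)/500 + (V_1 - 0)/1000 = 0
Collecting terms: 0.003 × V_1 = 0.024  =>  V_1 = 8 V
V_th = V_1 - V_2 = 8 - 0 = 8 V
Step 2 — R_th: zero the source — replace V1 by a short circuit (node 2 merges into node 0) — and find the resistance seen between A (node 1) and B (node 0).
Reduce the network between node 1 (A) and node 0 (B) by series/parallel combination:
  Rp1 = R1 ‖ R2 (parallel, both between nodes 0 and 1) = 1/(1/500 + 1/1000) = 333.3 Ω
R_th = 333.3 Ω
I_n = V_th/R_th = 8/333.3 = 0.024 A, and R_n = R_th = 333.3 Ω

Final answer: I_n = 0.024 A, R_n = 333.3 Ω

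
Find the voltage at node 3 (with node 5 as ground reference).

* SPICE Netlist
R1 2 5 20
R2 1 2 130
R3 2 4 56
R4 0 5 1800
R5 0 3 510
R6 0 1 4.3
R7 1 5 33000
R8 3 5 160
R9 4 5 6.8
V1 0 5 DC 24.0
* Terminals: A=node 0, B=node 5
Nodal analysis, taking node 5 as the 0 V reference.
Source V1 fixes V_0 = 24 V.
KCL at each unknown node (sum of currents leaving = 0; resistances in Ω):
  Node 1: (V_1 - V_2)/130 + (V_1 - 24)/4.3 + (V_1 - 0)/33000 = 0
  Node 2: (V_2 - 0)/20 + (V_2 - V_1)/130 + (V_2 - V_4)/56 = 0
  Node 3: (V_3 - 24)/510 + (V_3 - 0)/160 = 0
  Node 4: (V_4 - V_2)/56 + (V_4 - 0)/6.8 = 0
Collecting terms (coefficients in siemens):
  0.2403·V_1 - 0.007692·V_2 = 5.581
  0.07555·V_2 - 0.007692·V_1 - 0.01786·V_4 = 0
  0.008211·V_3 = 0.04706
  0.1649·V_4 - 0.01786·V_2 = 0
Solving these 4 simultaneous equations (Gaussian elimination) gives:
  V_1 = 23.31 V, V_2 = 2.435 V, V_3 = 5.731 V, V_4 = 0.2637 V
The requested potential is V_3 = 5.731 V.

Final answer: V_3 = 5.731 V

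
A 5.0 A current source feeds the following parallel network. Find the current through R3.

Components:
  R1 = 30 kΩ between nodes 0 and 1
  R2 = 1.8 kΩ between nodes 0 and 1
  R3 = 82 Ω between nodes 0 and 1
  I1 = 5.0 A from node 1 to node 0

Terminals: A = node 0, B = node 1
All resistors sit directly between nodes 0 and 1, so they are in parallel and share one voltage V; the full source current 5 A splits among them.
1/R_par = 1/30000 + 1/1800 + 1/82 = 0.01278 S  =>  R_par = 78.22 Ω
V = I × R_par = 5 × 78.22 = 391.1 V
I_R3 = V/R3 = 391.1/82 = 4.77 A

Final answer: 4.77 A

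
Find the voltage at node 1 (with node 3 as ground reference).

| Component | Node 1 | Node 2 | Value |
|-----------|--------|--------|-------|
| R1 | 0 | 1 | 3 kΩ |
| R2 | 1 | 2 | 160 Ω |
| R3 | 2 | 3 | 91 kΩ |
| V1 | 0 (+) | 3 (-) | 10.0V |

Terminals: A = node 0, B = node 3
Nodal analysis, taking node 3 as the 0 V reference.
Source V1 fixes V_0 = 10 V.
KCL at each unknown node (sum of currents leaving = 0; resistances in Ω):
  Node 1: (V_1 - 10)/3000 + (V_1 - V_2)/160 = 0
  Node 2: (V_2 - V_1)/160 + (V_2 - 0)/91000 = 0
Collecting terms (coefficients in siemens):
  0.006583·V_1 - 0.00625·V_2 = 0.003333
  0.006261·V_2 - 0.00625·V_1 = 0
Determinant D = (0.006583)(0.006261) - (-0.00625)(-0.00625) = 0.000002156
V_1 = [(0.003333)(0.006261) - (-0.00625)(0)]/D = 9.681 V
V_2 = [(0.006583)(0) - (0.003333)(-0.00625)]/D = 9.664 V
The requested potential is V_1 = 9.681 V.

Final answer: V_1 = 9.681 V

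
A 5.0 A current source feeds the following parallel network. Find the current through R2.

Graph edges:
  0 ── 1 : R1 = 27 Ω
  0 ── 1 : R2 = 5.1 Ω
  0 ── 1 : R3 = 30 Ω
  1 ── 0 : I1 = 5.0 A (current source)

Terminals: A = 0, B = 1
All resistors sit directly between nodes 0 and 1, so they are in parallel and share one voltage V; the full source current 5 A splits among them.
1/R_par = 1/27 + 1/5.1 + 1/30 = 0.2664 S  =>  R_par = 3.753 Ω
V = I × R_par = 5 × 3.753 = 18.77 V
I_R2 = V/R2 = 18.77/5.1 = 3.679 A

Final answer: 3.679 A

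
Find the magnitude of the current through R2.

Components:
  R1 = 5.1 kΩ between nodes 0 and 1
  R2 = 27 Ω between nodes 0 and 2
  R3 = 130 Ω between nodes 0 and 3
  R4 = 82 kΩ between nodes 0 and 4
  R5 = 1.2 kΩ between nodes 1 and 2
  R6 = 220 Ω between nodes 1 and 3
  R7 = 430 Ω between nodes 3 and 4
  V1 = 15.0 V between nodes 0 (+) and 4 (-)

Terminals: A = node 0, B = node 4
Nodal analysis, taking node 4 as the 0 V reference.
Source V1 fixes V_0 = 15 V.
KCL at each unknown node (sum of currents leaving = 0; resistances in Ω):
  Node 1: (V_1 - 15)/5100 + (V_1 - V_2)/1200 + (V_1 - V_3)/220 = 0
  Node 2: (V_2 - 15)/27 + (V_2 - V_1)/1200 = 0
  Node 3: (V_3 - 15)/130 + (V_3 - V_1)/220 + (V_3 - 0)/430 = 0
Collecting terms (coefficients in siemens):
  0.005575·V_1 - 0.0008333·V_2 - 0.004545·V_3 = 0.002941
  0.03787·V_2 - 0.0008333·V_1 = 0.5556
  0.01456·V_3 - 0.004545·V_1 = 0.1154
Solving these 3 simultaneous equations (Gaussian elimination) gives:
  V_1 = 12.37 V, V_2 = 14.94 V, V_3 = 11.78 V
I_R2 = (V_0 - V_2)/R2 = (15 - 14.94)/27 = 0.002144 A
|I_R2| = 0.002144 A

Final answer: |I_R2| = 0.002144 A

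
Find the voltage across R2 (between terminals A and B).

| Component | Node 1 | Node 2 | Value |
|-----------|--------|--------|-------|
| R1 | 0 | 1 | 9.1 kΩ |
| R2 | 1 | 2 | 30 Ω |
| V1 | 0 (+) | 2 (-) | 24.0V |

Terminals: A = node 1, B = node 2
R1 and R2 are in series across V1 (node 0 → node 1 → node 2), and the output A–B is taken across R2, so this is a voltage divider.
Series current: I = V1/(R1 + R2) = 24/(9100 + 30) = 24/9130 = 0.002629 A
V_R2 = I × R2 = V1 × R2/(R1 + R2) = 24 × 30/9130 = 0.07886 V

Final answer: 0.07886 V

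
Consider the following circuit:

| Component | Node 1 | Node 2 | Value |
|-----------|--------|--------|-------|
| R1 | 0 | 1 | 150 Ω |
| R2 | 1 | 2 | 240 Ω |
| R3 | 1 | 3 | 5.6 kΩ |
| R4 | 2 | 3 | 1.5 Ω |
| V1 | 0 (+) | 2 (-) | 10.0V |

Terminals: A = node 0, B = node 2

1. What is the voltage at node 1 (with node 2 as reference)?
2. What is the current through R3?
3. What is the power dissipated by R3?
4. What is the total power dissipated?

Nodal analysis, taking node 2 as the 0 V reference.
Source V1 fixes V_0 = 10 V.
KCL at each unknown node (sum of currents leaving = 0; resistances in Ω):
  Node 1: (V_1 - 10)/150 + (V_1 - 0)/240 + (V_1 - V_3)/5600 = 0
  Node 3: (V_3 - V_1)/5600 + (V_3 - 0)/1.5 = 0
Collecting terms (coefficients in siemens):
  0.01101·V_1 - 0.0001786·V_3 = 0.06667
  0.6668·V_3 - 0.0001786·V_1 = 0
Determinant D = (0.01101)(0.6668) - (-0.0001786)(-0.0001786) = 0.007343
V_1 = [(0.06667)(0.6668) - (-0.0001786)(0)]/D = 6.054 V
V_3 = [(0.01101)(0) - (0.06667)(-0.0001786)]/D = 0.001621 V
Part 1:
  Read off the nodal solution: V_1 = 6.054 V
Part 2:
  I_R3 = (V_1 - V_3)/R3 = (6.054 - 0.001621)/5600 = 0.001081 A
  Magnitude: I_R3 = 0.001081 A
Part 3:
  I_R3 = (V_1 - V_3)/R3 = (6.054 - 0.001621)/5600 = 0.001081 A
  P_R3 = I_R3² × R3 = (0.001081)² × 5600 = 0.006541 W
Part 4:
  Power in each resistor, P = (ΔV)²/R:
    P_R1 = (10 - 6.054)²/150 = 0.1038 W
    P_R2 = (6.054 - 0)²/240 = 0.1527 W
    P_R3 = (6.054 - 0.001621)²/5600 = 0.006541 W
    P_R4 = (0 - 0.001621)²/1.5 = 0.000001752 W
  P_total = P_R1 + P_R2 + P_R3 + P_R4 = 0.2631 W

Final answers:
1. V_1 = 6.054 V
2. I_R3 = 0.001081 A
3. P_R3 = 0.006541 W
4. P_total = 0.2631 W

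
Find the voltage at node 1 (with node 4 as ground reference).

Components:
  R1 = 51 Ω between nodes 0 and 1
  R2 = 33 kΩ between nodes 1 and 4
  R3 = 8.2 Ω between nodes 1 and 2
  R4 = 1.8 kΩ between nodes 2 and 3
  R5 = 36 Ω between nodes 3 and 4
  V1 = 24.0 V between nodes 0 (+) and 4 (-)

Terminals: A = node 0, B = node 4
Nodal analysis, taking node 4 as the 0 V reference.
Source V1 fixes V_0 = 24 V.
KCL at each unknown node (sum of currents leaving = 0; resistances in Ω):
  Node 1: (V_1 - 24)/51 + (V_1 - 0)/33000 + (V_1 - V_2)/8.2 = 0
  Node 2: (V_2 - V_1)/8.2 + (V_2 - V_3)/1800 = 0
  Node 3: (V_3 - V_2)/1800 + (V_3 - 0)/36 = 0
Collecting terms (coefficients in siemens):
  0.1416·V_1 - 0.122·V_2 = 0.4706
  0.1225·V_2 - 0.122·V_1 - 0.0005556·V_3 = 0
  0.02833·V_3 - 0.0005556·V_2 = 0
Solving these 3 simultaneous equations (Gaussian elimination) gives:
  V_1 = 23.32 V, V_2 = 23.22 V, V_3 = 0.4552 V
The requested potential is V_1 = 23.32 V.

Final answer: V_1 = 23.32 V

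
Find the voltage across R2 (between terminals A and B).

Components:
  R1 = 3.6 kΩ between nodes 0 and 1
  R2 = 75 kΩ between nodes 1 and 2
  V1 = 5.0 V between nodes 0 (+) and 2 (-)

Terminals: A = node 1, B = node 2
R1 and R2 are in series across V1 (node 0 → node 1 → node 2), and the output A–B is taken across R2, so this is a voltage divider.
Series current: I = V1/(R1 + R2) = 5/(3600 + 75000) = 5/78600 = 0.00006361 A
V_R2 = I × R2 = V1 × R2/(R1 + R2) = 5 × 75000/78600 = 4.771 V

Final answer: 4.771 V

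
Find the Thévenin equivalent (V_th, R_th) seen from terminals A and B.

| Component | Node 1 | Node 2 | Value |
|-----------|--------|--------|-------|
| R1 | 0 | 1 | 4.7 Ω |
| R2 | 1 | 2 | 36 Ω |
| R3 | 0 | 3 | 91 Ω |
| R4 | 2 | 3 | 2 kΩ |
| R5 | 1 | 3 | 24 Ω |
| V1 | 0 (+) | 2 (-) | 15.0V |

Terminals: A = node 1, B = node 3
Step 1 — V_th is the open-circuit voltage V_A - V_B (nothing connected across the terminals).
Nodal analysis, taking node 2 as the 0 V reference.
Source V1 fixes V_0 = 15 V.
KCL at each unknown node (sum of currents leaving = 0; resistances in Ω):
  Node 1: (V_1 - 15)/4.7 + (V_1 - 0)/36 + (V_1 - V_3)/24 = 0
  Node 3: (V_3 - 15)/91 + (V_3 - 0)/2000 + (V_3 - V_1)/24 = 0
Collecting terms (coefficients in siemens):
  0.2822·V_1 - 0.04167·V_3 = 3.191
  0.05316·V_3 - 0.04167·V_1 = 0.1648
Determinant D = (0.2822)(0.05316) - (-0.04167)(-0.04167) = 0.01326
V_1 = [(3.191)(0.05316) - (-0.04167)(0.1648)]/D = 13.31 V
V_3 = [(0.2822)(0.1648) - (3.191)(-0.04167)]/D = 13.53 V
V_th = V_1 - V_3 = 13.31 - 13.53 = -0.2249 V
Step 2 — R_th: zero the source — replace V1 by a short circuit (node 2 merges into node 0) — and find the resistance seen between A (node 1) and B (node 3).
Reduce the network between node 1 (A) and node 3 (B) by series/parallel combination:
  Rp1 = R1 ‖ R2 (parallel, both between nodes 0 and 1) = 1/(1/4.7 + 1/36) = 4.157 Ω
  Rp2 = R3 ‖ R4 (parallel, both between nodes 0 and 3) = 1/(1/91 + 1/2000) = 87.04 Ω
  Rs1 = Rp1 + Rp2 (series, joined only at node 0) = 4.157 + 87.04 = 91.2 Ω
  Rp3 = R5 ‖ Rs1 (parallel, both between nodes 1 and 3) = 1/(1/24 + 1/91.2) = 19 Ω
R_th = 19 Ω

Final answer: V_th = -0.2249 V, R_th = 19 Ω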